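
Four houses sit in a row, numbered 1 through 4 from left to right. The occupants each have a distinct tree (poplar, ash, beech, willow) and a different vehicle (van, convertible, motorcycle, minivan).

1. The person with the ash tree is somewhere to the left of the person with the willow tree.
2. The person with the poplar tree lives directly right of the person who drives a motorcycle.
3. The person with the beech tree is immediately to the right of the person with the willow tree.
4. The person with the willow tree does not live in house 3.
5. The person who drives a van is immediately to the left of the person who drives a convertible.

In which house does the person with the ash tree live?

1

From clue 4, the person with the willow tree must be in house 2.
The only tree still possible for house 1 is ash.
Clue 3: the person with the beech tree is in house 3.
The only tree still possible for house 4 is poplar.
Clue 2: the person who drives a motorcycle is in house 3.
From clue 5, the person who drives a van must be in house 1.
By clue 5, the person who drives a convertible is in house 2.
That leaves minivan as the vehicle for house 4.
So: house 1 = ash/van, house 2 = willow/convertible, house 3 = beech/motorcycle, house 4 = poplar/minivan.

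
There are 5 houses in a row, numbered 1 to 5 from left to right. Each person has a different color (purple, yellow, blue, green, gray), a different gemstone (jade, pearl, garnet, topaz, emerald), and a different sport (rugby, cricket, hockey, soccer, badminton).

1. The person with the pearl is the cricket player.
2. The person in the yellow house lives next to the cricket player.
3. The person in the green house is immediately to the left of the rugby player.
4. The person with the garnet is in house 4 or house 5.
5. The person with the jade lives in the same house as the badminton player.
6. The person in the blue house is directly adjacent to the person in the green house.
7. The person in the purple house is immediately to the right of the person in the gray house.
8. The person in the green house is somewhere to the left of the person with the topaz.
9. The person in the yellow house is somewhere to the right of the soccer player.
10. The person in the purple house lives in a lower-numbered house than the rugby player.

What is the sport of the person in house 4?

The person with the garnet is narrowed to house 4 or 5; consider each.
Placing it in house 5 leads to a contradiction, so it's in house 4.
House 5 color: only blue fits.
The person in the green house is in house 4 (clue 6).
Clue 8: the person with the topaz is in house 5.
The only color still possible for house 1 is gray.
Clue 3 places the rugby player in house 5.
Clue 7: the person in the purple house is in house 2.
The only color still possible for house 3 is yellow.
That leaves hockey as the sport for house 4.
From clue 2, the cricket player must be in house 2.
The only sport still possible for house 1 is soccer.
House 3's sport must be badminton (nothing else left).
From clue 1, the person with the pearl must be in house 2.
By clue 5, the person with the jade is in house 3.
That leaves emerald as the gemstone for house 1.
So: house 1 = gray/emerald/soccer, house 2 = purple/pearl/cricket, house 3 = yellow/jade/badminton, house 4 = green/garnet/hockey, house 5 = blue/topaz/rugby.

hockey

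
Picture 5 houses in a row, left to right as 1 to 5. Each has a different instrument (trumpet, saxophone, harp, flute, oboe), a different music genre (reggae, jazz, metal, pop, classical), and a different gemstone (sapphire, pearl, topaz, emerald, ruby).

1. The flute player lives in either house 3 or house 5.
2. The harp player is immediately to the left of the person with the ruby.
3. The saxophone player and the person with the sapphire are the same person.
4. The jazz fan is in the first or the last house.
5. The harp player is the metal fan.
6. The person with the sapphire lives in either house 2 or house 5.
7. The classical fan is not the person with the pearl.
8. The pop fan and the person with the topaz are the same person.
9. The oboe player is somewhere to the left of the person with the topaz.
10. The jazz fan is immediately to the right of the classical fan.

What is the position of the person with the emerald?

4

Clue 10 places the jazz fan in house 5.
Clue 10: the classical fan is in house 4.
So house 4 gets trumpet for instrument.
The flute player is narrowed to house 3 or 5; consider each.
Placing it in house 5 leads to a contradiction, so it's in house 3.
The only instrument still possible for house 5 is saxophone.
The person with the sapphire is in house 5 (clue 3).
House 4's gemstone must be emerald (nothing else left).
The only gemstone still possible for house 1 is pearl.
The harp player is narrowed to house 1 or 2; consider each.
Placing it in house 2 leads to a contradiction, so it's in house 1.
Clue 2: the person with the ruby is in house 2.
From clue 5, the metal fan must be in house 1.
That leaves oboe as the instrument for house 2.
That leaves topaz as the gemstone for house 3.
Clue 8: the pop fan is in house 3.
So house 2 gets reggae for music genre.
So: house 1 = harp/metal/pearl, house 2 = oboe/reggae/ruby, house 3 = flute/pop/topaz, house 4 = trumpet/classical/emerald, house 5 = saxophone/jazz/sapphire.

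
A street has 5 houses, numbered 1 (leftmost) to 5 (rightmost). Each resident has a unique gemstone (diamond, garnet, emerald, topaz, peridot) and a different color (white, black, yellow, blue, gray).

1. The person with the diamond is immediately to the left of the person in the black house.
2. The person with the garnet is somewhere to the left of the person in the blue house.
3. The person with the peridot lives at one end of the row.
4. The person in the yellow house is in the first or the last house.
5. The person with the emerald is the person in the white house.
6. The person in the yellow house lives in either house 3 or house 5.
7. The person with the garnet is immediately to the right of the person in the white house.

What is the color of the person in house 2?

gray

From clue 6, the person in the yellow house must be in house 5.
House 4's gemstone must be topaz (nothing else left).
So house 5 gets peridot for gemstone.
The person with the emerald is narrowed to house 1 or 2; consider each.
Placing it in house 2 leads to a contradiction, so it's in house 1.
By clue 5, the person in the white house is in house 1.
The person with the garnet is in house 2 (clue 7).
The only gemstone still possible for house 3 is diamond.
Clue 1: the person in the black house is in house 4.
House 2 color: only gray fits.
So house 3 gets blue for color.
So: house 1 = emerald/white, house 2 = garnet/gray, house 3 = diamond/blue, house 4 = topaz/black, house 5 = peridot/yellow.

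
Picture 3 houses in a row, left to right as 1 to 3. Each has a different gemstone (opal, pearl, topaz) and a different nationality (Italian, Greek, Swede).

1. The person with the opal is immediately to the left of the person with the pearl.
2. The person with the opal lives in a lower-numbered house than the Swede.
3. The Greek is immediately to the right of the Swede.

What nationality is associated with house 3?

Clue 3: the Greek is in house 3.
From clue 3, the Swede must be in house 2.
House 1 nationality: only Italian fits.
By clue 2, the person with the opal is in house 1.
Clue 1: the person with the pearl is in house 2.
House 3 gemstone: only topaz fits.
So: house 1 = opal/Italian, house 2 = pearl/Swede, house 3 = topaz/Greek.

Greek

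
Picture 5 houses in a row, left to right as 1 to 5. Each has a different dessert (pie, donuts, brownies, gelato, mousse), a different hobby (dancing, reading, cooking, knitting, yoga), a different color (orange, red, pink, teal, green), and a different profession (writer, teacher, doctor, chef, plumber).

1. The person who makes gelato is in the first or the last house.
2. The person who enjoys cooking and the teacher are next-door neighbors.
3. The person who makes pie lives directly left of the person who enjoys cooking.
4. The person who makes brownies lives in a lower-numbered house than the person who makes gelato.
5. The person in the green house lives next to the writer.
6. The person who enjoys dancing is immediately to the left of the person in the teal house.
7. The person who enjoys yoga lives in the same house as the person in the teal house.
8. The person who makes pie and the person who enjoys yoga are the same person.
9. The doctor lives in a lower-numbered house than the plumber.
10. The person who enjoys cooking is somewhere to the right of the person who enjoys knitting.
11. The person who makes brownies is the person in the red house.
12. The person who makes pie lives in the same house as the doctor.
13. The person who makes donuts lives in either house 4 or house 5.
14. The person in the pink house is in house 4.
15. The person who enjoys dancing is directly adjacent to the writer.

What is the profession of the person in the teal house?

doctor

The person who makes gelato is in house 5 (clue 4).
By clue 14, the person in the pink house is in house 4.
House 4 dessert: only donuts fits.
So house 5 gets reading for hobby.
House 5 color: only orange fits.
So house 4 gets cooking for hobby.
Clue 3 places the person who makes pie in house 3.
Clue 8 places the person who enjoys yoga in house 3.
From clue 12, the doctor must be in house 3.
By clue 7, the person in the teal house is in house 3.
House 4's profession must be plumber (nothing else left).
House 5 profession: only teacher fits.
Clue 6 places the person who enjoys dancing in house 2.
Clue 15: the writer is in house 1.
So house 1 gets knitting for hobby.
House 2's profession must be chef (nothing else left).
By clue 5, the person in the green house is in house 2.
House 1's color must be red (nothing else left).
Clue 11 places the person who makes brownies in house 1.
So house 2 gets mousse for dessert.
So: house 1 = brownies/knitting/red/writer, house 2 = mousse/dancing/green/chef, house 3 = pie/yoga/teal/doctor, house 4 = donuts/cooking/pink/plumber, house 5 = gelato/reading/orange/teacher.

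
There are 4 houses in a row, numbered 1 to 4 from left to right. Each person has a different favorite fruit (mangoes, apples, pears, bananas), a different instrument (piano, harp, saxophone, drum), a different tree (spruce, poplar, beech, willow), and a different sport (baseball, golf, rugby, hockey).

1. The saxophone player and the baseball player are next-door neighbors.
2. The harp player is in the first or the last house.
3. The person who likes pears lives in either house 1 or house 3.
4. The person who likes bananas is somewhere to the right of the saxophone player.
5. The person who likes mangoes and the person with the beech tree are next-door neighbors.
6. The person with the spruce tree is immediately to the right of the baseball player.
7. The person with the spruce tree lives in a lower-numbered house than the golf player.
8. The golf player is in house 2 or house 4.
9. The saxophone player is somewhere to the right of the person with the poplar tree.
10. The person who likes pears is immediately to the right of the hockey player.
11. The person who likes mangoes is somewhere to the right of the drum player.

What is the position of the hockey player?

2

From clue 8, the golf player must be in house 4.
By clue 10, the person who likes pears is in house 3.
By clue 10, the hockey player is in house 2.
House 1 favorite fruit: only apples fits.
By clue 1, the saxophone player is in house 2.
Clue 4 places the person who likes bananas in house 4.
Clue 6: the person with the spruce tree is in house 2.
By clue 6, the baseball player is in house 1.
Clue 9: the person with the poplar tree is in house 1.
House 2 favorite fruit: only mangoes fits.
That leaves beech as the tree for house 3.
So house 4 gets willow for tree.
So house 3 gets rugby for sport.
The drum player is in house 1 (clue 11).
House 3's instrument must be piano (nothing else left).
The only instrument still possible for house 4 is harp.
So: house 1 = apples/drum/poplar/baseball, house 2 = mangoes/saxophone/spruce/hockey, house 3 = pears/piano/beech/rugby, house 4 = bananas/harp/willow/golf.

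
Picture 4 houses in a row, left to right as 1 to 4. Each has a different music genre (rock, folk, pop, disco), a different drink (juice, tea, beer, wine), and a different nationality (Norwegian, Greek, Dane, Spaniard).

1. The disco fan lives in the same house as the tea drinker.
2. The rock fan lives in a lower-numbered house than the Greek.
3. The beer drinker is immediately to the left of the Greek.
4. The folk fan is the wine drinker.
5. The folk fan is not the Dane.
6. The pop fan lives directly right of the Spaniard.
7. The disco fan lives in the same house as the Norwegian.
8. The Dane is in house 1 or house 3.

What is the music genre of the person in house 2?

rock

The Dane is narrowed to house 1 or 3; consider each.
Placing it in house 1 leads to a contradiction, so it's in house 3.
The pop fan is narrowed to house 2 or 3; consider each.
Placing it in house 2 leads to a contradiction, so it's in house 3.
Clue 6: the Spaniard is in house 2.
House 1's nationality must be Norwegian (nothing else left).
House 4 nationality: only Greek fits.
The beer drinker is in house 3 (clue 3).
The disco fan is in house 1 (clue 7).
House 4 music genre: only folk fits.
From clue 1, the tea drinker must be in house 1.
The wine drinker is in house 4 (clue 4).
That leaves rock as the music genre for house 2.
House 2 drink: only juice fits.
So: house 1 = disco/tea/Norwegian, house 2 = rock/juice/Spaniard, house 3 = pop/beer/Dane, house 4 = folk/wine/Greek.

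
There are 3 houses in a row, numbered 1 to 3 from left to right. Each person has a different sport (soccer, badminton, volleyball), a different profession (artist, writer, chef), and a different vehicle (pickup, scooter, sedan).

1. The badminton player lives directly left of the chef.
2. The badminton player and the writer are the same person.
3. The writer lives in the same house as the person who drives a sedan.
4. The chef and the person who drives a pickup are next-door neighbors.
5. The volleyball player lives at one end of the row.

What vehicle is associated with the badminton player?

sedan

The badminton player is narrowed to house 1 or 2; consider each.
Placing it in house 2 leads to a contradiction, so it's in house 1.
The chef is in house 2 (clue 1).
Clue 2: the writer is in house 1.
From clue 3, the person who drives a sedan must be in house 1.
The only sport still possible for house 2 is soccer.
So house 3 gets volleyball for sport.
That leaves artist as the profession for house 3.
So house 2 gets scooter for vehicle.
So house 3 gets pickup for vehicle.
So: house 1 = badminton/writer/sedan, house 2 = soccer/chef/scooter, house 3 = volleyball/artist/pickup.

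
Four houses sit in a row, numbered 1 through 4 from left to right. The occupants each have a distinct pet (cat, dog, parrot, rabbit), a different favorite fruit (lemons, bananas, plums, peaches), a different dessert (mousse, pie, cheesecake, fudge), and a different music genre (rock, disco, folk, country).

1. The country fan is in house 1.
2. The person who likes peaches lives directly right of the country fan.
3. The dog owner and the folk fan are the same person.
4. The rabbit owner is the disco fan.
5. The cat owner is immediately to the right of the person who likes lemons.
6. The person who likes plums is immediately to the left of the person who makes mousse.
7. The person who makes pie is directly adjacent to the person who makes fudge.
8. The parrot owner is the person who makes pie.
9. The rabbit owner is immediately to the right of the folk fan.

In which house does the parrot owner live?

The country fan is in house 1 (clue 1).
The person who likes peaches is in house 2 (clue 2).
So house 4 gets bananas for favorite fruit.
So house 1 gets parrot for pet.
Clue 8: the person who makes pie is in house 1.
Clue 7: the person who makes fudge is in house 2.
That leaves cheesecake as the dessert for house 3.
House 4's dessert must be mousse (nothing else left).
Clue 6 places the person who likes plums in house 3.
The only favorite fruit still possible for house 1 is lemons.
The cat owner is in house 2 (clue 5).
So house 3 gets dog for pet.
The only pet still possible for house 4 is rabbit.
The folk fan is in house 3 (clue 3).
From clue 4, the disco fan must be in house 4.
House 2 music genre: only rock fits.
So: house 1 = parrot/lemons/pie/country, house 2 = cat/peaches/fudge/rock, house 3 = dog/plums/cheesecake/folk, house 4 = rabbit/bananas/mousse/disco.

1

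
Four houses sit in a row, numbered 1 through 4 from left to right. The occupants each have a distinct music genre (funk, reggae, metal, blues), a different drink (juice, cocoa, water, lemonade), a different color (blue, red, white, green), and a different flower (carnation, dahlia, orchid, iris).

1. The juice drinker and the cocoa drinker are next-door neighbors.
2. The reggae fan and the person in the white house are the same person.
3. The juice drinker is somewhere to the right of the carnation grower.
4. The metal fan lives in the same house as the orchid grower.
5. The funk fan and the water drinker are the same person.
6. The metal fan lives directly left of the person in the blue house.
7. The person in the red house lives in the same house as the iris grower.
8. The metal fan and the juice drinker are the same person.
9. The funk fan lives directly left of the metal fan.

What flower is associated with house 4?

The funk fan is narrowed to house 1 or 2; consider each.
Placing it in house 1 leads to a contradiction, so it's in house 2.
From clue 5, the water drinker must be in house 2.
From clue 9, the metal fan must be in house 3.
The cocoa drinker is in house 4 (clue 1).
By clue 4, the orchid grower is in house 3.
By clue 6, the person in the blue house is in house 4.
House 1's drink must be lemonade (nothing else left).
So house 3 gets juice for drink.
The only color still possible for house 1 is white.
Clue 2: the reggae fan is in house 1.
Clue 7: the person in the red house is in house 2.
From clue 7, the iris grower must be in house 2.
So house 4 gets blues for music genre.
The only color still possible for house 3 is green.
The only flower still possible for house 4 is dahlia.
That leaves carnation as the flower for house 1.
So: house 1 = reggae/lemonade/white/carnation, house 2 = funk/water/red/iris, house 3 = metal/juice/green/orchid, house 4 = blues/cocoa/blue/dahlia.

dahlia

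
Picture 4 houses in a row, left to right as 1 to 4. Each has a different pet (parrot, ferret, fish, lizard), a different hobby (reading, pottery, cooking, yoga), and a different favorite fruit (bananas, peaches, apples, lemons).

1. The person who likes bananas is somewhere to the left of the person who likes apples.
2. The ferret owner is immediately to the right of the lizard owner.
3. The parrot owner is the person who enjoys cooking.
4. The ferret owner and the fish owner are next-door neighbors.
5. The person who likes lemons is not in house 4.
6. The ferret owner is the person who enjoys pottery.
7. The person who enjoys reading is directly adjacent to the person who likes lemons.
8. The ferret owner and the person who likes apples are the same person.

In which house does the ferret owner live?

The ferret owner is narrowed to house 2 or 3 or 4; consider each.
Placing it in house 2 and house 4 leads to a contradiction, so it's in house 3.
By clue 2, the lizard owner is in house 2.
By clue 6, the person who enjoys pottery is in house 3.
Clue 8: the person who likes apples is in house 3.
That leaves parrot as the pet for house 1.
So house 4 gets fish for pet.
House 4's favorite fruit must be peaches (nothing else left).
The person who enjoys cooking is in house 1 (clue 3).
That leaves yoga as the hobby for house 4.
Clue 7 places the person who likes lemons in house 1.
House 2's hobby must be reading (nothing else left).
So house 2 gets bananas for favorite fruit.
So: house 1 = parrot/cooking/lemons, house 2 = lizard/reading/bananas, house 3 = ferret/pottery/apples, house 4 = fish/yoga/peaches.

3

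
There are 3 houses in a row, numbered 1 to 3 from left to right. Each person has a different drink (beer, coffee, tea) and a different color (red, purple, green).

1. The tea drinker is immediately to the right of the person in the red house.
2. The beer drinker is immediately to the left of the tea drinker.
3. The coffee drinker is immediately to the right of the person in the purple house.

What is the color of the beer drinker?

red

The only drink still possible for house 1 is beer.
So house 3 gets green for color.
From clue 2, the tea drinker must be in house 2.
The only drink still possible for house 3 is coffee.
Clue 1 places the person in the red house in house 1.
The person in the purple house is in house 2 (clue 3).
So: house 1 = beer/red, house 2 = tea/purple, house 3 = coffee/green.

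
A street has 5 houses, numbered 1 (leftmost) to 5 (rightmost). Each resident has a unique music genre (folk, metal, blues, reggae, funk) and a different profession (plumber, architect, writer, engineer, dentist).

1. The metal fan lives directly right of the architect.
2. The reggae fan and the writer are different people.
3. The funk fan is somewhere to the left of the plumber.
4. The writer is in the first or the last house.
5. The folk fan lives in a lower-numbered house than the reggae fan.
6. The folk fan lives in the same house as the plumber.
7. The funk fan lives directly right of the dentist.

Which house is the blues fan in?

1

House 1's music genre must be blues (nothing else left).
The folk fan is narrowed to house 3 or 4; consider each.
Placing it in house 4 leads to a contradiction, so it's in house 3.
By clue 6, the plumber is in house 3.
House 2's music genre must be funk (nothing else left).
The metal fan is in house 5 (clue 1).
The architect is in house 4 (clue 1).
By clue 7, the dentist is in house 1.
House 4 music genre: only reggae fits.
House 2's profession must be engineer (nothing else left).
House 5's profession must be writer (nothing else left).
So: house 1 = blues/dentist, house 2 = funk/engineer, house 3 = folk/plumber, house 4 = reggae/architect, house 5 = metal/writer.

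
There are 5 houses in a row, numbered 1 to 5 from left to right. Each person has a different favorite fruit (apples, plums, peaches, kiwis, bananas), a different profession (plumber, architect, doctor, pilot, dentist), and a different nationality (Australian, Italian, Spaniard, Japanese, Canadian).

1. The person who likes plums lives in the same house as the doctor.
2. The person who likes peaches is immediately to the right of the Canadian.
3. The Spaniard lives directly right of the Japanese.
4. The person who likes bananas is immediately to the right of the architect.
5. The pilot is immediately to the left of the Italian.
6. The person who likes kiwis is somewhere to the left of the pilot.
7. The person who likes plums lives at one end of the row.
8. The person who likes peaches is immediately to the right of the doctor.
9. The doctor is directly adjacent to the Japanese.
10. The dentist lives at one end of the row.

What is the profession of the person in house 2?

From clue 1, the person who likes plums must be in house 1.
By clue 1, the doctor is in house 1.
Clue 8 places the person who likes peaches in house 2.
The Japanese is in house 2 (clue 9).
House 3 favorite fruit: only kiwis fits.
The only profession still possible for house 5 is dentist.
By clue 2, the Canadian is in house 1.
Clue 3: the Spaniard is in house 3.
Clue 6: the pilot is in house 4.
House 2 profession: only plumber fits.
The only profession still possible for house 3 is architect.
The person who likes bananas is in house 4 (clue 4).
From clue 5, the Italian must be in house 5.
The only favorite fruit still possible for house 5 is apples.
So house 4 gets Australian for nationality.
So: house 1 = plums/doctor/Canadian, house 2 = peaches/plumber/Japanese, house 3 = kiwis/architect/Spaniard, house 4 = bananas/pilot/Australian, house 5 = apples/dentist/Italian.

plumber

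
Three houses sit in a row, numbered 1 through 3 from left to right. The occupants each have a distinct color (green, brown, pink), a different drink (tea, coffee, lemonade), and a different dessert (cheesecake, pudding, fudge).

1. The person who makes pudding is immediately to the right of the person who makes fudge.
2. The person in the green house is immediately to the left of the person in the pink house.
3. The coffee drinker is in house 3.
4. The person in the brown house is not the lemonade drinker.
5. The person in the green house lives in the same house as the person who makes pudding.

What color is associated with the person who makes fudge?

brown

From clue 3, the coffee drinker must be in house 3.
From clue 5, the person in the green house must be in house 2.
By clue 5, the person who makes pudding is in house 2.
House 1's color must be brown (nothing else left).
House 3 color: only pink fits.
So house 1 gets fudge for dessert.
House 3 dessert: only cheesecake fits.
Clue 4: the lemonade drinker is in house 2.
House 1 drink: only tea fits.
So: house 1 = brown/tea/fudge, house 2 = green/lemonade/pudding, house 3 = pink/coffee/cheesecake.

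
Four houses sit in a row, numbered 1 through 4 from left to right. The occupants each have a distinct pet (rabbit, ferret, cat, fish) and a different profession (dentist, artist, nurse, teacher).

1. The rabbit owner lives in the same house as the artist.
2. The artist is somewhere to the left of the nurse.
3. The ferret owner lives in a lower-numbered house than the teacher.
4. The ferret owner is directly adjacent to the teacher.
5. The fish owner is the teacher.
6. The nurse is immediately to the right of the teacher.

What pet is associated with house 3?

fish

So house 4 gets cat for pet.
The ferret owner is narrowed to house 1 or 2; consider each.
Placing it in house 1 leads to a contradiction, so it's in house 2.
Clue 3: the teacher is in house 3.
The fish owner is in house 3 (clue 5).
Clue 6: the nurse is in house 4.
House 1 pet: only rabbit fits.
By clue 1, the artist is in house 1.
House 2's profession must be dentist (nothing else left).
So: house 1 = rabbit/artist, house 2 = ferret/dentist, house 3 = fish/teacher, house 4 = cat/nurse.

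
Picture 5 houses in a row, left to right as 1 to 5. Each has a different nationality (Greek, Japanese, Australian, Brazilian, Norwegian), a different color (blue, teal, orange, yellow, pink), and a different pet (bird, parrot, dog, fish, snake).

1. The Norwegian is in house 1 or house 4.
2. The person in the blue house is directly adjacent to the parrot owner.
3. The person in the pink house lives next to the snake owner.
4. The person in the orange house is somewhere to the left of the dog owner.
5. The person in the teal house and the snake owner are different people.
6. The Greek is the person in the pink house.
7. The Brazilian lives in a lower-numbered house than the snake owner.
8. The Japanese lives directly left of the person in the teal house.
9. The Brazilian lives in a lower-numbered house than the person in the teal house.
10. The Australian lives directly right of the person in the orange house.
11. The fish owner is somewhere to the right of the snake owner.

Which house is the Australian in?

3

The Norwegian is narrowed to house 1 or 4; consider each.
Placing it in house 1 leads to a contradiction, so it's in house 4.
The Australian is narrowed to house 2 or 3 or 5; consider each.
Placing it in house 2 and house 5 leads to a contradiction, so it's in house 3.
Clue 10: the person in the orange house is in house 2.
House 5 nationality: only Greek fits.
From clue 6, the person in the pink house must be in house 5.
The Japanese is in house 2 (clue 8).
From clue 8, the person in the teal house must be in house 3.
That leaves Brazilian as the nationality for house 1.
House 1 pet: only bird fits.
Clue 3: the snake owner is in house 4.
The fish owner is in house 5 (clue 11).
The only pet still possible for house 2 is parrot.
So house 3 gets dog for pet.
Clue 2: the person in the blue house is in house 1.
The only color still possible for house 4 is yellow.
So: house 1 = Brazilian/blue/bird, house 2 = Japanese/orange/parrot, house 3 = Australian/teal/dog, house 4 = Norwegian/yellow/snake, house 5 = Greek/pink/fish.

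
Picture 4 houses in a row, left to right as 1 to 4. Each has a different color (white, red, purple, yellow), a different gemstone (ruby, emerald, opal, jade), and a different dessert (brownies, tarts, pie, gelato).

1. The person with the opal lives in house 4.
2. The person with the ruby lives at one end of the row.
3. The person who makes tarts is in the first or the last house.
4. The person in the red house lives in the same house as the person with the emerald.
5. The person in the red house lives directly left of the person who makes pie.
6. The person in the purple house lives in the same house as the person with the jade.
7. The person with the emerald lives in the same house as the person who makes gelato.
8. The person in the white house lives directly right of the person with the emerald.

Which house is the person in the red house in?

3

By clue 1, the person with the opal is in house 4.
House 1 gemstone: only ruby fits.
That leaves yellow as the color for house 1.
The only color still possible for house 4 is white.
By clue 8, the person with the emerald is in house 3.
House 2's gemstone must be jade (nothing else left).
Clue 4: the person in the red house is in house 3.
Clue 5 places the person who makes pie in house 4.
By clue 6, the person in the purple house is in house 2.
From clue 7, the person who makes gelato must be in house 3.
So house 2 gets brownies for dessert.
House 1's dessert must be tarts (nothing else left).
So: house 1 = yellow/ruby/tarts, house 2 = purple/jade/brownies, house 3 = red/emerald/gelato, house 4 = white/opal/pie.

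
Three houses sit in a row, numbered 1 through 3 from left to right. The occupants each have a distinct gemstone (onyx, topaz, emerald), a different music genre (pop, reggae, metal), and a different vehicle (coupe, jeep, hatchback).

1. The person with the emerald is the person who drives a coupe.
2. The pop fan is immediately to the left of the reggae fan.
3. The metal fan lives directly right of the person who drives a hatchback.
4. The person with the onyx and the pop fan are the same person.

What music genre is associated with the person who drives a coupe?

The only music genre still possible for house 1 is pop.
From clue 2, the reggae fan must be in house 2.
The person with the onyx is in house 1 (clue 4).
So house 3 gets metal for music genre.
Clue 3 places the person who drives a hatchback in house 2.
House 1's vehicle must be jeep (nothing else left).
House 3 vehicle: only coupe fits.
By clue 1, the person with the emerald is in house 3.
House 2's gemstone must be topaz (nothing else left).
So: house 1 = onyx/pop/jeep, house 2 = topaz/reggae/hatchback, house 3 = emerald/metal/coupe.

metal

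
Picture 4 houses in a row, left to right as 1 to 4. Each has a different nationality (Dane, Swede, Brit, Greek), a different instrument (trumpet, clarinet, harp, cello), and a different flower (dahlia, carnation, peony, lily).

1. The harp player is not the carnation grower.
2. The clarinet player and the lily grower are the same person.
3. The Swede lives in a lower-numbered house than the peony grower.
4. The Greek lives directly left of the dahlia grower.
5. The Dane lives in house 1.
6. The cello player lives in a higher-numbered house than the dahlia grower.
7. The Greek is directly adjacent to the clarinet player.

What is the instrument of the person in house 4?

cello

Clue 5: the Dane is in house 1.
The only nationality still possible for house 4 is Brit.
The Greek is in house 2 (clue 4).
From clue 4, the dahlia grower must be in house 3.
By clue 6, the cello player is in house 4.
So house 3 gets Swede for nationality.
House 4 flower: only peony fits.
Clue 2 places the clarinet player in house 1.
From clue 2, the lily grower must be in house 1.
The only flower still possible for house 2 is carnation.
From clue 1, the harp player must be in house 3.
The only instrument still possible for house 2 is trumpet.
So: house 1 = Dane/clarinet/lily, house 2 = Greek/trumpet/carnation, house 3 = Swede/harp/dahlia, house 4 = Brit/cello/peony.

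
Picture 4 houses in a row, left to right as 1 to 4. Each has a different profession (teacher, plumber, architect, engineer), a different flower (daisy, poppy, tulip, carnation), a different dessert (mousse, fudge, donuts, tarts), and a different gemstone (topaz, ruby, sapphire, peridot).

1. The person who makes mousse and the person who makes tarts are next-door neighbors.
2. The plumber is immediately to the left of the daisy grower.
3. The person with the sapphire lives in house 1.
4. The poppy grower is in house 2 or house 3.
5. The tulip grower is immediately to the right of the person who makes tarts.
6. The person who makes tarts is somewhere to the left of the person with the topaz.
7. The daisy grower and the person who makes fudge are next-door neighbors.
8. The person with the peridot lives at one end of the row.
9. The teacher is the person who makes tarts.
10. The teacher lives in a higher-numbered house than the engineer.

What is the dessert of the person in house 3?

Clue 3 places the person with the sapphire in house 1.
House 4's profession must be architect (nothing else left).
The only flower still possible for house 1 is carnation.
So house 4 gets peridot for gemstone.
By clue 9, the teacher is in house 2.
By clue 9, the person who makes tarts is in house 2.
From clue 10, the engineer must be in house 1.
That leaves plumber as the profession for house 3.
Clue 2 places the daisy grower in house 4.
From clue 5, the tulip grower must be in house 3.
Clue 6 places the person with the topaz in house 3.
From clue 7, the person who makes fudge must be in house 3.
That leaves poppy as the flower for house 2.
That leaves donuts as the dessert for house 4.
That leaves ruby as the gemstone for house 2.
That leaves mousse as the dessert for house 1.
So: house 1 = engineer/carnation/mousse/sapphire, house 2 = teacher/poppy/tarts/ruby, house 3 = plumber/tulip/fudge/topaz, house 4 = architect/daisy/donuts/peridot.

fudge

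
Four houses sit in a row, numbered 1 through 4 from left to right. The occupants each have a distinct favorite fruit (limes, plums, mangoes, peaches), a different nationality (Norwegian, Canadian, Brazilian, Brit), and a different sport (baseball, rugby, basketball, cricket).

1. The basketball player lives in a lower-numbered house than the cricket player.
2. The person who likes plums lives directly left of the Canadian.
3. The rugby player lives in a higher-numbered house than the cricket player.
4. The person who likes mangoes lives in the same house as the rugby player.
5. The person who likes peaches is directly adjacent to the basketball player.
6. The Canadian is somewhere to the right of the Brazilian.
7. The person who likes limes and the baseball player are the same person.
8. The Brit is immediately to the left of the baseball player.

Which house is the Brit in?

3

That leaves basketball as the sport for house 1.
The person who likes peaches is in house 2 (clue 5).
So house 1 gets plums for favorite fruit.
From clue 2, the Canadian must be in house 2.
By clue 6, the Brazilian is in house 1.
So house 3 gets Brit for nationality.
The only nationality still possible for house 4 is Norwegian.
House 2 sport: only cricket fits.
From clue 8, the baseball player must be in house 4.
That leaves rugby as the sport for house 3.
Clue 4: the person who likes mangoes is in house 3.
Clue 7 places the person who likes limes in house 4.
So: house 1 = plums/Brazilian/basketball, house 2 = peaches/Canadian/cricket, house 3 = mangoes/Brit/rugby, house 4 = limes/Norwegian/baseball.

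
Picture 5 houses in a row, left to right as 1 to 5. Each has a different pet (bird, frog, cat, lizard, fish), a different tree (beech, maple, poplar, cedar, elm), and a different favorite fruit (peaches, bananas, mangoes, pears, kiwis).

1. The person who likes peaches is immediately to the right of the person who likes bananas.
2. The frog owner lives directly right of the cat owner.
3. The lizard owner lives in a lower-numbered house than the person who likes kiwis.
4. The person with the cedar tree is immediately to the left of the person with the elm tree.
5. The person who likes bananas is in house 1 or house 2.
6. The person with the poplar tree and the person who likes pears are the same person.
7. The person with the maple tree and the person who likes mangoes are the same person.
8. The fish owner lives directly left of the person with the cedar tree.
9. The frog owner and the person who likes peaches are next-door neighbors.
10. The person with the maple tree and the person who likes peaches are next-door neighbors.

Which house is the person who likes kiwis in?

So house 5 gets bird for pet.
The person who likes bananas is narrowed to house 1 or 2; consider each.
Placing it in house 1 leads to a contradiction, so it's in house 2.
By clue 1, the person who likes peaches is in house 3.
Clue 7 places the person with the maple tree in house 4.
Clue 7 places the person who likes mangoes in house 4.
The only favorite fruit still possible for house 1 is pears.
House 5 favorite fruit: only kiwis fits.
Clue 4: the person with the cedar tree is in house 2.
From clue 4, the person with the elm tree must be in house 3.
Clue 6: the person with the poplar tree is in house 1.
By clue 8, the fish owner is in house 1.
House 5's tree must be beech (nothing else left).
The frog owner is in house 4 (clue 2).
The only pet still possible for house 2 is lizard.
The only pet still possible for house 3 is cat.
So: house 1 = fish/poplar/pears, house 2 = lizard/cedar/bananas, house 3 = cat/elm/peaches, house 4 = frog/maple/mangoes, house 5 = bird/beech/kiwis.

5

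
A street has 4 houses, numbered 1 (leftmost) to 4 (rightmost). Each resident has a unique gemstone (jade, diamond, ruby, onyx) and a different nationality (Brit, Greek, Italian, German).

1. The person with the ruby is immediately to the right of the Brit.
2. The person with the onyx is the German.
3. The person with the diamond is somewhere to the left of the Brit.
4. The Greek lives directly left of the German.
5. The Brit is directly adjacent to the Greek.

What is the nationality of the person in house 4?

The person with the diamond is narrowed to house 1 or 2; consider each.
Placing it in house 2 leads to a contradiction, so it's in house 1.
The person with the ruby is narrowed to house 3 or 4; consider each.
Placing it in house 4 leads to a contradiction, so it's in house 3.
The Brit is in house 2 (clue 1).
From clue 2, the person with the onyx must be in house 4.
Clue 2 places the German in house 4.
The Greek is in house 3 (clue 4).
That leaves jade as the gemstone for house 2.
House 1's nationality must be Italian (nothing else left).
So: house 1 = diamond/Italian, house 2 = jade/Brit, house 3 = ruby/Greek, house 4 = onyx/German.

German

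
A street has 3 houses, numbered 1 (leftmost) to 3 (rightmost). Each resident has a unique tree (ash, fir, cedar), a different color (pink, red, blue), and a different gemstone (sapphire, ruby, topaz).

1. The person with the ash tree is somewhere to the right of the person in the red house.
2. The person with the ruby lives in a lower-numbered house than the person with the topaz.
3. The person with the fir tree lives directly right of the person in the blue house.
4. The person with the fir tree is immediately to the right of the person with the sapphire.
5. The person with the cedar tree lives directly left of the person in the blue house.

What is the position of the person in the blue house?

Clue 5: the person with the cedar tree is in house 1.
Clue 5 places the person in the blue house in house 2.
That leaves pink as the color for house 3.
So house 3 gets topaz for gemstone.
From clue 3, the person with the fir tree must be in house 3.
Clue 4 places the person with the sapphire in house 2.
House 2's tree must be ash (nothing else left).
House 1 color: only red fits.
That leaves ruby as the gemstone for house 1.
So: house 1 = cedar/red/ruby, house 2 = ash/blue/sapphire, house 3 = fir/pink/topaz.

2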